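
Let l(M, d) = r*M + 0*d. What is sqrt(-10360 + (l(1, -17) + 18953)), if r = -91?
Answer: sqrt(8502) ≈ 92.206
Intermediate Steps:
l(M, d) = -91*M (l(M, d) = -91*M + 0*d = -91*M + 0 = -91*M)
sqrt(-10360 + (l(1, -17) + 18953)) = sqrt(-10360 + (-91*1 + 18953)) = sqrt(-10360 + (-91 + 18953)) = sqrt(-10360 + 18862) = sqrt(8502)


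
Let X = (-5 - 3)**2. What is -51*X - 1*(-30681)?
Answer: 27417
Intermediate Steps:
X = 64 (X = (-8)**2 = 64)
-51*X - 1*(-30681) = -51*64 - 1*(-30681) = -3264 + 30681 = 27417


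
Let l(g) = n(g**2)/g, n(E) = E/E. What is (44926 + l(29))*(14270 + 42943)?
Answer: 74540243115/29 ≈ 2.5704e+9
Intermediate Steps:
n(E) = 1
l(g) = 1/g
(44926 + l(29))*(14270 + 42943) = (44926 + 1/29)*(14270 + 42943) = (44926 + 1/29)*57213 = (1302855/29)*57213 = 74540243115/29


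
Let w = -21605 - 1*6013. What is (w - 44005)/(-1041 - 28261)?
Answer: 71623/29302 ≈ 2.4443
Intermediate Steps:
w = -27618 (w = -21605 - 6013 = -27618)
(w - 44005)/(-1041 - 28261) = (-27618 - 44005)/(-1041 - 28261) = -71623/(-29302) = -71623*(-1/29302) = 71623/29302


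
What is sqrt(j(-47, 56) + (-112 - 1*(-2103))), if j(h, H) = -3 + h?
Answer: sqrt(1941) ≈ 44.057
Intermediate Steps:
sqrt(j(-47, 56) + (-112 - 1*(-2103))) = sqrt((-3 - 47) + (-112 - 1*(-2103))) = sqrt(-50 + (-112 + 2103)) = sqrt(-50 + 1991) = sqrt(1941)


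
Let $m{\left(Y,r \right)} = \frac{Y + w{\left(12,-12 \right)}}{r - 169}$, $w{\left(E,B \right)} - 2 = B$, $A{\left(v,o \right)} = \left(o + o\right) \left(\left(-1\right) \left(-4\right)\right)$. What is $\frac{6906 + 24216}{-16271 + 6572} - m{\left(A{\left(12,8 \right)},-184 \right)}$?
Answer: $- \frac{3487440}{1141249} \approx -3.0558$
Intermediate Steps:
$A{\left(v,o \right)} = 8 o$ ($A{\left(v,o \right)} = 2 o 4 = 8 o$)
$w{\left(E,B \right)} = 2 + B$
$m{\left(Y,r \right)} = \frac{-10 + Y}{-169 + r}$ ($m{\left(Y,r \right)} = \frac{Y + \left(2 - 12\right)}{r - 169} = \frac{Y - 10}{-169 + r} = \frac{-10 + Y}{-169 + r}$)
$\frac{6906 + 24216}{-16271 + 6572} - m{\left(A{\left(12,8 \right)},-184 \right)} = \frac{6906 + 24216}{-16271 + 6572} - \frac{-10 + 8 \cdot 8}{-169 - 184} = \frac{31122}{-9699} - \frac{-10 + 64}{-353} = 31122 \left(- \frac{1}{9699}\right) - \left(- \frac{1}{353}\right) 54 = - \frac{10374}{3233} - - \frac{54}{353} = - \frac{10374}{3233} + \frac{54}{353} = - \frac{3487440}{1141249}$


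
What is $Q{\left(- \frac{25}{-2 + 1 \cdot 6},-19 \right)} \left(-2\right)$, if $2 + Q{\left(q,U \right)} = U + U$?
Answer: $80$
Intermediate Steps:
$Q{\left(q,U \right)} = -2 + 2 U$ ($Q{\left(q,U \right)} = -2 + \left(U + U\right) = -2 + 2 U$)
$Q{\left(- \frac{25}{-2 + 1 \cdot 6},-19 \right)} \left(-2\right) = \left(-2 + 2 \left(-19\right)\right) \left(-2\right) = \left(-2 - 38\right) \left(-2\right) = \left(-40\right) \left(-2\right) = 80$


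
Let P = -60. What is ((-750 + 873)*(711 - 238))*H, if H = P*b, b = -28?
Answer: 97740720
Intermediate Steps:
H = 1680 (H = -60*(-28) = 1680)
((-750 + 873)*(711 - 238))*H = ((-750 + 873)*(711 - 238))*1680 = (123*473)*1680 = 58179*1680 = 97740720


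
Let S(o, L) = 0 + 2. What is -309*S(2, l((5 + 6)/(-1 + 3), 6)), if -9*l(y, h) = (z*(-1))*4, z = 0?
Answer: -618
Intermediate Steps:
l(y, h) = 0 (l(y, h) = -0*(-1)*4/9 = -0*4 = -1/9*0 = 0)
S(o, L) = 2
-309*S(2, l((5 + 6)/(-1 + 3), 6)) = -309*2 = -618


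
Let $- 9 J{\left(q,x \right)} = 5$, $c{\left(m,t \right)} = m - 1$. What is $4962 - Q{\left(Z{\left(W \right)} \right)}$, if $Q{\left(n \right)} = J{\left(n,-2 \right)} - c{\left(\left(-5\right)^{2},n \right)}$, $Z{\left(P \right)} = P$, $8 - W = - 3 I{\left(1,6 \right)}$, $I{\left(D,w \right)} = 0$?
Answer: $\frac{44879}{9} \approx 4986.6$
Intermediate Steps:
$W = 8$ ($W = 8 - \left(-3\right) 0 = 8 - 0 = 8 + 0 = 8$)
$c{\left(m,t \right)} = -1 + m$
$J{\left(q,x \right)} = - \frac{5}{9}$ ($J{\left(q,x \right)} = \left(- \frac{1}{9}\right) 5 = - \frac{5}{9}$)
$Q{\left(n \right)} = - \frac{221}{9}$ ($Q{\left(n \right)} = - \frac{5}{9} - \left(-1 + \left(-5\right)^{2}\right) = - \frac{5}{9} - \left(-1 + 25\right) = - \frac{5}{9} - 24 = - \frac{221}{9}$)
$4962 - Q{\left(Z{\left(W \right)} \right)} = 4962 - - \frac{221}{9} = 4962 + \frac{221}{9} = \frac{44879}{9}$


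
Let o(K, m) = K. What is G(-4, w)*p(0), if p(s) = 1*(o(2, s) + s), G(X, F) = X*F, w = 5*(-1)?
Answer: 40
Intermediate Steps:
w = -5
G(X, F) = F*X
p(s) = 2 + s (p(s) = 1*(2 + s) = 2 + s)
G(-4, w)*p(0) = (-5*(-4))*(2 + 0) = 20*2 = 40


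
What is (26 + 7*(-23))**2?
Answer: 18225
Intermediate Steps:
(26 + 7*(-23))**2 = (26 - 161)**2 = (-135)**2 = 18225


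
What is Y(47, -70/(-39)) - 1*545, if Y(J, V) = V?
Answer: -21185/39 ≈ -543.21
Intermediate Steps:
Y(47, -70/(-39)) - 1*545 = -70/(-39) - 1*545 = -70*(-1/39) - 545 = 70/39 - 545 = -21185/39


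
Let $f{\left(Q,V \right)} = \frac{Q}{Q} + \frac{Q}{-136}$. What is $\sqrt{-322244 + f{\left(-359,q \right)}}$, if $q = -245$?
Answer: $\frac{i \sqrt{1490039426}}{68} \approx 567.66 i$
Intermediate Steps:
$f{\left(Q,V \right)} = 1 - \frac{Q}{136}$ ($f{\left(Q,V \right)} = 1 + Q \left(- \frac{1}{136}\right) = 1 - \frac{Q}{136}$)
$\sqrt{-322244 + f{\left(-359,q \right)}} = \sqrt{-322244 + \left(1 - - \frac{359}{136}\right)} = \sqrt{-322244 + \left(1 + \frac{359}{136}\right)} = \sqrt{-322244 + \frac{495}{136}} = \sqrt{- \frac{43824689}{136}} = \frac{i \sqrt{1490039426}}{68}$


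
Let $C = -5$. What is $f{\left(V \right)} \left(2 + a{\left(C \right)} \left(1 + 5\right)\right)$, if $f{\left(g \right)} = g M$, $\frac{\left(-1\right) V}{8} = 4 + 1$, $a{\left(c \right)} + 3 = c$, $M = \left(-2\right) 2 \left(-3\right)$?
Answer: $22080$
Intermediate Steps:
$M = 12$ ($M = \left(-4\right) \left(-3\right) = 12$)
$a{\left(c \right)} = -3 + c$
$V = -40$ ($V = - 8 \left(4 + 1\right) = \left(-8\right) 5 = -40$)
$f{\left(g \right)} = 12 g$ ($f{\left(g \right)} = g 12 = 12 g$)
$f{\left(V \right)} \left(2 + a{\left(C \right)} \left(1 + 5\right)\right) = 12 \left(-40\right) \left(2 + \left(-3 - 5\right) \left(1 + 5\right)\right) = - 480 \left(2 - 48\right) = \left(-480\right) \left(-46\right) = 22080$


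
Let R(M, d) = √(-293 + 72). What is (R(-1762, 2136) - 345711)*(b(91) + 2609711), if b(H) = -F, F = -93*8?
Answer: -902463008505 + 2610455*I*√221 ≈ -9.0246e+11 + 3.8807e+7*I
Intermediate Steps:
F = -744
R(M, d) = I*√221 (R(M, d) = √(-221) = I*√221)
b(H) = 744 (b(H) = -1*(-744) = 744)
(R(-1762, 2136) - 345711)*(b(91) + 2609711) = (I*√221 - 345711)*(744 + 2609711) = (-345711 + I*√221)*2610455 = -902463008505 + 2610455*I*√221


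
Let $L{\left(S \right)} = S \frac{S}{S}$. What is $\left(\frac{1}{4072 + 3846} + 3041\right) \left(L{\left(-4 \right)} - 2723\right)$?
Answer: $- \frac{65662448553}{7918} \approx -8.2928 \cdot 10^{6}$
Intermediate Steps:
$L{\left(S \right)} = S$ ($L{\left(S \right)} = S 1 = S$)
$\left(\frac{1}{4072 + 3846} + 3041\right) \left(L{\left(-4 \right)} - 2723\right) = \left(\frac{1}{4072 + 3846} + 3041\right) \left(-4 - 2723\right) = \left(\frac{1}{7918} + 3041\right) \left(-2727\right) = \frac{24078639}{7918} \left(-2727\right) = - \frac{65662448553}{7918}$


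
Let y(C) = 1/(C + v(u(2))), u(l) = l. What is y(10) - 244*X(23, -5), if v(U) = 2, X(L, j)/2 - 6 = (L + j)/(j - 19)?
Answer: -30743/12 ≈ -2561.9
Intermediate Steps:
X(L, j) = 12 + 2*(L + j)/(-19 + j) (X(L, j) = 12 + 2*((L + j)/(j - 19)) = 12 + 2*((L + j)/(-19 + j)) = 12 + 2*(L + j)/(-19 + j))
y(C) = 1/(2 + C) (y(C) = 1/(C + 2) = 1/(2 + C))
y(10) - 244*X(23, -5) = 1/(2 + 10) - 488*(-114 + 23 + 7*(-5))/(-19 - 5) = 1/12 - 488*(-114 + 23 - 35)/(-24) = 1/12 - 488*(-1)*(-126)/24 = 1/12 - 244*21/2 = 1/12 - 2562 = -30743/12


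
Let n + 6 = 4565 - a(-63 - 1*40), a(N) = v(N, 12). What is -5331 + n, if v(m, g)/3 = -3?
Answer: -763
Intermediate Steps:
v(m, g) = -9 (v(m, g) = 3*(-3) = -9)
a(N) = -9
n = 4568 (n = -6 + (4565 - 1*(-9)) = -6 + (4565 + 9) = -6 + 4574 = 4568)
-5331 + n = -5331 + 4568 = -763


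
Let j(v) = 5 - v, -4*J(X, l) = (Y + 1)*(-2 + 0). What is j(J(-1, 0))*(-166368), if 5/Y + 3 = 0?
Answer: -887296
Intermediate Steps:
Y = -5/3 (Y = 5/(-3 + 0) = 5/(-3) = 5*(-1/3) = -5/3 ≈ -1.6667)
J(X, l) = -1/3 (J(X, l) = -(-5/3 + 1)*(-2 + 0)/4 = -(-1)*(-2)/6 = -1/4*4/3 = -1/3)
j(J(-1, 0))*(-166368) = (5 - 1*(-1/3))*(-166368) = (5 + 1/3)*(-166368) = (16/3)*(-166368) = -887296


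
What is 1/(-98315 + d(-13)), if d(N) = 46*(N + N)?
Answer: -1/99511 ≈ -1.0049e-5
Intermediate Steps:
d(N) = 92*N (d(N) = 46*(2*N) = 92*N)
1/(-98315 + d(-13)) = 1/(-98315 + 92*(-13)) = 1/(-98315 - 1196) = 1/(-99511) = -1/99511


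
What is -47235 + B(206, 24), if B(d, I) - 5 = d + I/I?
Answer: -47023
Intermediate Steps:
B(d, I) = 6 + d (B(d, I) = 5 + (d + I/I) = 5 + (d + 1) = 5 + (1 + d) = 6 + d)
-47235 + B(206, 24) = -47235 + (6 + 206) = -47235 + 212 = -47023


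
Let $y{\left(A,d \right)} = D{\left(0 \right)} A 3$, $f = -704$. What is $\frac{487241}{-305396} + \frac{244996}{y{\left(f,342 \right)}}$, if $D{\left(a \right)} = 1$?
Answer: $- \frac{4740615713}{40312272} \approx -117.6$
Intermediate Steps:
$y{\left(A,d \right)} = 3 A$ ($y{\left(A,d \right)} = 1 A 3 = A 3 = 3 A$)
$\frac{487241}{-305396} + \frac{244996}{y{\left(f,342 \right)}} = \frac{487241}{-305396} + \frac{244996}{3 \left(-704\right)} = 487241 \left(- \frac{1}{305396}\right) + \frac{244996}{-2112} = - \frac{487241}{305396} + 244996 \left(- \frac{1}{2112}\right) = - \frac{487241}{305396} - \frac{61249}{528} = - \frac{4740615713}{40312272}$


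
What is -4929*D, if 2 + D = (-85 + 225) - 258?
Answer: 591480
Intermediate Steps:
D = -120 (D = -2 + ((-85 + 225) - 258) = -2 + (140 - 258) = -2 - 118 = -120)
-4929*D = -4929*(-120) = 591480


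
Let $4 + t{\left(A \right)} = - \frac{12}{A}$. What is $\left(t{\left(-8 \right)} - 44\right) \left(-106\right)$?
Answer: $4929$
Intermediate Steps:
$t{\left(A \right)} = -4 - \frac{12}{A}$
$\left(t{\left(-8 \right)} - 44\right) \left(-106\right) = \left(\left(-4 - \frac{12}{-8}\right) - 44\right) \left(-106\right) = \left(\left(-4 - - \frac{3}{2}\right) - 44\right) \left(-106\right) = \left(\left(-4 + \frac{3}{2}\right) - 44\right) \left(-106\right) = \left(- \frac{5}{2} - 44\right) \left(-106\right) = \left(- \frac{93}{2}\right) \left(-106\right) = 4929$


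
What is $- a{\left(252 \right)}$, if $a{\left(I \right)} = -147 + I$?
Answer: $-105$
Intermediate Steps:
$- a{\left(252 \right)} = - (-147 + 252) = \left(-1\right) 105 = -105$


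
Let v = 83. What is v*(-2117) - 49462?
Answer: -225173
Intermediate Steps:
v*(-2117) - 49462 = 83*(-2117) - 49462 = -175711 - 49462 = -225173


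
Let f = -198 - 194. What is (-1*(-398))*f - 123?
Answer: -156139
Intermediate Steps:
f = -392
(-1*(-398))*f - 123 = -1*(-398)*(-392) - 123 = 398*(-392) - 123 = -156016 - 123 = -156139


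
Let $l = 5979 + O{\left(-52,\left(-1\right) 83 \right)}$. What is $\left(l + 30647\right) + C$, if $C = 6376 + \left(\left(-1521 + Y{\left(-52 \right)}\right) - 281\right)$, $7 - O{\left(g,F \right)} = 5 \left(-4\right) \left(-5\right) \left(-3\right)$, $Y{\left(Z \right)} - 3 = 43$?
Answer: $41553$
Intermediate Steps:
$Y{\left(Z \right)} = 46$ ($Y{\left(Z \right)} = 3 + 43 = 46$)
$O{\left(g,F \right)} = 307$ ($O{\left(g,F \right)} = 7 - 5 \left(-4\right) \left(-5\right) \left(-3\right) = 7 - \left(-20\right) \left(-5\right) \left(-3\right) = 7 - 100 \left(-3\right) = 7 - -300 = 7 + 300 = 307$)
$l = 6286$ ($l = 5979 + 307 = 6286$)
$C = 4620$ ($C = 6376 + \left(\left(-1521 + 46\right) - 281\right) = 6376 - 1756 = 4620$)
$\left(l + 30647\right) + C = \left(6286 + 30647\right) + 4620 = 36933 + 4620 = 41553$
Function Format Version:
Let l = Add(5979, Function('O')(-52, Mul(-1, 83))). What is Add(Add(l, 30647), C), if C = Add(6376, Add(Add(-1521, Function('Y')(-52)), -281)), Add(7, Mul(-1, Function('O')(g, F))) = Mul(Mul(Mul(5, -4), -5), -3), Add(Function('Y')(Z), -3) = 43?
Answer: 41553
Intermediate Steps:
Function('Y')(Z) = 46 (Function('Y')(Z) = Add(3, 43) = 46)
Function('O')(g, F) = 307 (Function('O')(g, F) = Add(7, Mul(-1, Mul(Mul(Mul(5, -4), -5), -3))) = Add(7, Mul(-1, Mul(Mul(-20, -5), -3))) = Add(7, Mul(-1, Mul(100, -3))) = Add(7, Mul(-1, -300)) = Add(7, 300) = 307)
l = 6286 (l = Add(5979, 307) = 6286)
C = 4620 (C = Add(6376, Add(Add(-1521, 46), -281)) = Add(6376, Add(-1475, -281)) = Add(6376, -1756) = 4620)
Add(Add(l, 30647), C) = Add(Add(6286, 30647), 4620) = Add(36933, 4620) = 41553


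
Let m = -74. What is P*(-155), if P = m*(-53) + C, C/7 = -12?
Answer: -594890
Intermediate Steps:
C = -84 (C = 7*(-12) = -84)
P = 3838 (P = -74*(-53) - 84 = 3922 - 84 = 3838)
P*(-155) = 3838*(-155) = -594890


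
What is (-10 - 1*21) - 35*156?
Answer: -5491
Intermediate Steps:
(-10 - 1*21) - 35*156 = (-10 - 21) - 5460 = -31 - 5460 = -5491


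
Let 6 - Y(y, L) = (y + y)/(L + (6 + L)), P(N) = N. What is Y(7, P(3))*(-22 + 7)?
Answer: -145/2 ≈ -72.500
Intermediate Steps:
Y(y, L) = 6 - 2*y/(6 + 2*L) (Y(y, L) = 6 - (y + y)/(L + (6 + L)) = 6 - 2*y/(6 + 2*L))
Y(7, P(3))*(-22 + 7) = ((18 - 1*7 + 6*3)/(3 + 3))*(-22 + 7) = ((18 - 7 + 18)/6)*(-15) = ((1/6)*29)*(-15) = (29/6)*(-15) = -145/2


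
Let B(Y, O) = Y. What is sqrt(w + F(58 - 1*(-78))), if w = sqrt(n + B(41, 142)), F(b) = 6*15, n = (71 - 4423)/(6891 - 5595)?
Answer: sqrt(810 + sqrt(3049))/3 ≈ 9.8049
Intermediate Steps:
n = -272/81 (n = -4352/1296 = -4352*1/1296 = -272/81 ≈ -3.3580)
F(b) = 90
w = sqrt(3049)/9 (w = sqrt(-272/81 + 41) = sqrt(3049/81) = sqrt(3049)/9 ≈ 6.1353)
sqrt(w + F(58 - 1*(-78))) = sqrt(sqrt(3049)/9 + 90) = sqrt(90 + sqrt(3049)/9)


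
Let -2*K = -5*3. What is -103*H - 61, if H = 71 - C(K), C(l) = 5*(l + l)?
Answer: 351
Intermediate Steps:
K = 15/2 (K = -(-5)*3/2 = -½*(-15) = 15/2 ≈ 7.5000)
C(l) = 10*l (C(l) = 5*(2*l) = 10*l)
H = -4 (H = 71 - 10*15/2 = 71 - 1*75 = 71 - 75 = -4)
-103*H - 61 = -103*(-4) - 61 = 412 - 61 = 351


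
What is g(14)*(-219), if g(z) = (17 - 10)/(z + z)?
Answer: -219/4 ≈ -54.750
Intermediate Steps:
g(z) = 7/(2*z) (g(z) = 7/((2*z)) = 7*(1/(2*z)) = 7/(2*z))
g(14)*(-219) = ((7/2)/14)*(-219) = ((7/2)*(1/14))*(-219) = (1/4)*(-219) = -219/4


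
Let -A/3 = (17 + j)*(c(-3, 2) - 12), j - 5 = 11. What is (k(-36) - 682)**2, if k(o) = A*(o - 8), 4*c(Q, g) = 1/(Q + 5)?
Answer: 10987022761/4 ≈ 2.7468e+9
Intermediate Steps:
j = 16 (j = 5 + 11 = 16)
c(Q, g) = 1/(4*(5 + Q)) (c(Q, g) = 1/(4*(Q + 5)) = 1/(4*(5 + Q)))
A = 9405/8 (A = -3*(17 + 16)*(1/(4*(5 - 3)) - 12) = -99*((1/4)/2 - 12) = -99*((1/4)*(1/2) - 12) = -99*(1/8 - 12) = -99*(-95)/8 = -3*(-3135/8) = 9405/8 ≈ 1175.6)
k(o) = -9405 + 9405*o/8 (k(o) = 9405*(o - 8)/8 = 9405*(-8 + o)/8 = -9405 + 9405*o/8)
(k(-36) - 682)**2 = ((-9405 + (9405/8)*(-36)) - 682)**2 = ((-9405 - 84645/2) - 682)**2 = (-103455/2 - 682)**2 = (-104819/2)**2 = 10987022761/4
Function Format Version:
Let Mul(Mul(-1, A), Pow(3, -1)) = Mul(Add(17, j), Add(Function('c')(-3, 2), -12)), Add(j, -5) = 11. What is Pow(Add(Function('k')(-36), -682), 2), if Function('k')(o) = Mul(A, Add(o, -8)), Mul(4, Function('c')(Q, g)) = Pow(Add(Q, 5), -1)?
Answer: Rational(10987022761, 4) ≈ 2.7468e+9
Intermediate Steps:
j = 16 (j = Add(5, 11) = 16)
Function('c')(Q, g) = Mul(Rational(1, 4), Pow(Add(5, Q), -1)) (Function('c')(Q, g) = Mul(Rational(1, 4), Pow(Add(Q, 5), -1)) = Mul(Rational(1, 4), Pow(Add(5, Q), -1)))
A = Rational(9405, 8) (A = Mul(-3, Mul(Add(17, 16), Add(Mul(Rational(1, 4), Pow(Add(5, -3), -1)), -12))) = Mul(-3, Mul(33, Add(Mul(Rational(1, 4), Pow(2, -1)), -12))) = Mul(-3, Mul(33, Add(Mul(Rational(1, 4), Rational(1, 2)), -12))) = Mul(-3, Mul(33, Add(Rational(1, 8), -12))) = Mul(-3, Mul(33, Rational(-95, 8))) = Mul(-3, Rational(-3135, 8)) = Rational(9405, 8) ≈ 1175.6)
Function('k')(o) = Add(-9405, Mul(Rational(9405, 8), o)) (Function('k')(o) = Mul(Rational(9405, 8), Add(o, -8)) = Mul(Rational(9405, 8), Add(-8, o)) = Add(-9405, Mul(Rational(9405, 8), o)))
Pow(Add(Function('k')(-36), -682), 2) = Pow(Add(Add(-9405, Mul(Rational(9405, 8), -36)), -682), 2) = Pow(Add(Add(-9405, Rational(-84645, 2)), -682), 2) = Pow(Add(Rational(-103455, 2), -682), 2) = Pow(Rational(-104819, 2), 2) = Rational(10987022761, 4)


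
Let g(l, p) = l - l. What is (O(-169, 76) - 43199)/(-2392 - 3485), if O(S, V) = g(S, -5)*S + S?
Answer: 14456/1959 ≈ 7.3793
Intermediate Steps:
g(l, p) = 0
O(S, V) = S (O(S, V) = 0*S + S = 0 + S = S)
(O(-169, 76) - 43199)/(-2392 - 3485) = (-169 - 43199)/(-2392 - 3485) = -43368/(-5877) = -43368*(-1/5877) = 14456/1959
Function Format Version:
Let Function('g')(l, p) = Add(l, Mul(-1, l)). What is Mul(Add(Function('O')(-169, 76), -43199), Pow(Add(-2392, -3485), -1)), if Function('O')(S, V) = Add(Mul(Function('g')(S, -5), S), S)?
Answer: Rational(14456, 1959) ≈ 7.3793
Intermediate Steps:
Function('g')(l, p) = 0
Function('O')(S, V) = S (Function('O')(S, V) = Add(Mul(0, S), S) = Add(0, S) = S)
Mul(Add(Function('O')(-169, 76), -43199), Pow(Add(-2392, -3485), -1)) = Mul(Add(-169, -43199), Pow(Add(-2392, -3485), -1)) = Mul(-43368, Pow(-5877, -1)) = Mul(-43368, Rational(-1, 5877)) = Rational(14456, 1959)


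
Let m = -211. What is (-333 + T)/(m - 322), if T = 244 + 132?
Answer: -43/533 ≈ -0.080675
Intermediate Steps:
T = 376
(-333 + T)/(m - 322) = (-333 + 376)/(-211 - 322) = 43/(-533) = 43*(-1/533) = -43/533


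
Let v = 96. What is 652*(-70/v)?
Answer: -5705/12 ≈ -475.42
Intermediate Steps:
652*(-70/v) = 652*(-70/96) = 652*(-70*1/96) = 652*(-35/48) = -5705/12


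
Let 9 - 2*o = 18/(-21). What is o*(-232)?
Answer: -8004/7 ≈ -1143.4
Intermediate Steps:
o = 69/14 (o = 9/2 - 9/(-21) = 9/2 - 9*(-1)/21 = 9/2 - 1/2*(-6/7) = 9/2 + 3/7 = 69/14 ≈ 4.9286)
o*(-232) = (69/14)*(-232) = -8004/7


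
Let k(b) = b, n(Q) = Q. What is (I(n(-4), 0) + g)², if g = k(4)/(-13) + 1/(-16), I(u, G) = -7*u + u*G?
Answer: 33028009/43264 ≈ 763.41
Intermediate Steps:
I(u, G) = -7*u + G*u
g = -77/208 (g = 4/(-13) + 1/(-16) = 4*(-1/13) + 1*(-1/16) = -4/13 - 1/16 = -77/208 ≈ -0.37019)
(I(n(-4), 0) + g)² = (-4*(-7 + 0) - 77/208)² = (-4*(-7) - 77/208)² = (28 - 77/208)² = (5747/208)² = 33028009/43264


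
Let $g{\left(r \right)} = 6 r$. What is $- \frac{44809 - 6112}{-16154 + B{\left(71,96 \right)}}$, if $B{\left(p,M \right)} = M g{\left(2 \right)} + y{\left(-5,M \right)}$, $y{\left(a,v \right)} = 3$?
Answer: $\frac{38697}{14999} \approx 2.58$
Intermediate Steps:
$B{\left(p,M \right)} = 3 + 12 M$ ($B{\left(p,M \right)} = M 6 \cdot 2 + 3 = M 12 + 3 = 12 M + 3 = 3 + 12 M$)
$- \frac{44809 - 6112}{-16154 + B{\left(71,96 \right)}} = - \frac{44809 - 6112}{-16154 + \left(3 + 12 \cdot 96\right)} = - \frac{38697}{-16154 + \left(3 + 1152\right)} = - \frac{38697}{-16154 + 1155} = - \frac{38697}{-14999} = - \frac{38697 \left(-1\right)}{14999} = \left(-1\right) \left(- \frac{38697}{14999}\right) = \frac{38697}{14999}$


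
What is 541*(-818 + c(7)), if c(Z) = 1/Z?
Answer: -3097225/7 ≈ -4.4246e+5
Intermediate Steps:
541*(-818 + c(7)) = 541*(-818 + 1/7) = 541*(-818 + ⅐) = 541*(-5725/7) = -3097225/7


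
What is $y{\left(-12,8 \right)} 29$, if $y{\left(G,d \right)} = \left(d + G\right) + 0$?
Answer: $-116$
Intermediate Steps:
$y{\left(G,d \right)} = G + d$ ($y{\left(G,d \right)} = \left(G + d\right) + 0 = G + d$)
$y{\left(-12,8 \right)} 29 = \left(-12 + 8\right) 29 = \left(-4\right) 29 = -116$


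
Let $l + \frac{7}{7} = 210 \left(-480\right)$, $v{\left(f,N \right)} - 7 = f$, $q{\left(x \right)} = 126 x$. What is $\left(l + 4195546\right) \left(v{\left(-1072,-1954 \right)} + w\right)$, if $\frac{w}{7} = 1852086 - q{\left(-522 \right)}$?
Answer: $54967615290045$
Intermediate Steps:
$v{\left(f,N \right)} = 7 + f$
$l = -100801$ ($l = -1 + 210 \left(-480\right) = -1 - 100800 = -100801$)
$w = 13425006$ ($w = 7 \left(1852086 - 126 \left(-522\right)\right) = 7 \left(1852086 - -65772\right) = 7 \left(1852086 + 65772\right) = 7 \cdot 1917858 = 13425006$)
$\left(l + 4195546\right) \left(v{\left(-1072,-1954 \right)} + w\right) = \left(-100801 + 4195546\right) \left(\left(7 - 1072\right) + 13425006\right) = 4094745 \left(-1065 + 13425006\right) = 4094745 \cdot 13423941 = 54967615290045$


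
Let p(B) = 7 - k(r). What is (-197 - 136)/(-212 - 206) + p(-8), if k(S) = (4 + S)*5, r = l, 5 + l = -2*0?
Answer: 5349/418 ≈ 12.797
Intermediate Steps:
l = -5 (l = -5 - 2*0 = -5 + 0 = -5)
r = -5
k(S) = 20 + 5*S
p(B) = 12 (p(B) = 7 - (20 + 5*(-5)) = 7 - (20 - 25) = 7 - 1*(-5) = 7 + 5 = 12)
(-197 - 136)/(-212 - 206) + p(-8) = (-197 - 136)/(-212 - 206) + 12 = -333/(-418) + 12 = -333*(-1/418) + 12 = 333/418 + 12 = 5349/418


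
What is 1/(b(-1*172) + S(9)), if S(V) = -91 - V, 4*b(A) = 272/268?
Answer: -67/6683 ≈ -0.010025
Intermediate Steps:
b(A) = 17/67 (b(A) = (272/268)/4 = (272*(1/268))/4 = (1/4)*(68/67) = 17/67)
1/(b(-1*172) + S(9)) = 1/(17/67 + (-91 - 1*9)) = 1/(17/67 + (-91 - 9)) = 1/(17/67 - 100) = 1/(-6683/67) = -67/6683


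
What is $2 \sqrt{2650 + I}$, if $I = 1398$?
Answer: $8 \sqrt{253} \approx 127.25$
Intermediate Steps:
$2 \sqrt{2650 + I} = 2 \sqrt{2650 + 1398} = 2 \sqrt{4048} = 2 \cdot 4 \sqrt{253} = 8 \sqrt{253}$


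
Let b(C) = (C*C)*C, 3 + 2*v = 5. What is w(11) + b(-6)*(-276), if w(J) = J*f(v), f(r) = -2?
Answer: 59594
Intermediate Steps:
v = 1 (v = -3/2 + (½)*5 = -3/2 + 5/2 = 1)
b(C) = C³ (b(C) = C²*C = C³)
w(J) = -2*J (w(J) = J*(-2) = -2*J)
w(11) + b(-6)*(-276) = -2*11 + (-6)³*(-276) = -22 - 216*(-276) = -22 + 59616 = 59594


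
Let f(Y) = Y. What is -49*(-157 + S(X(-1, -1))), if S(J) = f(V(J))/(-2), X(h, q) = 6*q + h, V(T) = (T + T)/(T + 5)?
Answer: 15729/2 ≈ 7864.5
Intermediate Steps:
V(T) = 2*T/(5 + T) (V(T) = (2*T)/(5 + T) = 2*T/(5 + T))
X(h, q) = h + 6*q
S(J) = -J/(5 + J) (S(J) = (2*J/(5 + J))/(-2) = (2*J/(5 + J))*(-½) = -J/(5 + J))
-49*(-157 + S(X(-1, -1))) = -49*(-157 - (-1 + 6*(-1))/(5 + (-1 + 6*(-1)))) = -49*(-157 - (-1 - 6)/(5 + (-1 - 6))) = -49*(-157 - 1*(-7)/(5 - 7)) = -49*(-157 - 1*(-7)/(-2)) = -49*(-157 - 1*(-7)*(-½)) = -49*(-157 - 7/2) = -49*(-321/2) = 15729/2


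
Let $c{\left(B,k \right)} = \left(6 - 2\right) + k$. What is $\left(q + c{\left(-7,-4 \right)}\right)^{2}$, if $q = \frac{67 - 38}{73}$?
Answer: $\frac{841}{5329} \approx 0.15782$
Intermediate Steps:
$q = \frac{29}{73}$ ($q = 29 \cdot \frac{1}{73} = \frac{29}{73} \approx 0.39726$)
$c{\left(B,k \right)} = 4 + k$
$\left(q + c{\left(-7,-4 \right)}\right)^{2} = \left(\frac{29}{73} + \left(4 - 4\right)\right)^{2} = \left(\frac{29}{73} + 0\right)^{2} = \left(\frac{29}{73}\right)^{2} = \frac{841}{5329}$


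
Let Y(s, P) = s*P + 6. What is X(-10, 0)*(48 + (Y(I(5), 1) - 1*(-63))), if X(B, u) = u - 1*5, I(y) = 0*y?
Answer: -585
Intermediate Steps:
I(y) = 0
X(B, u) = -5 + u (X(B, u) = u - 5 = -5 + u)
Y(s, P) = 6 + P*s (Y(s, P) = P*s + 6 = 6 + P*s)
X(-10, 0)*(48 + (Y(I(5), 1) - 1*(-63))) = (-5 + 0)*(48 + ((6 + 1*0) - 1*(-63))) = -5*(48 + ((6 + 0) + 63)) = -5*(48 + (6 + 63)) = -5*(48 + 69) = -5*117 = -585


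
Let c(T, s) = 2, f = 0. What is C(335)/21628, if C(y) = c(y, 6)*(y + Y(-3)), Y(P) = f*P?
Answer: 335/10814 ≈ 0.030978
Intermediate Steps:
Y(P) = 0 (Y(P) = 0*P = 0)
C(y) = 2*y (C(y) = 2*(y + 0) = 2*y)
C(335)/21628 = (2*335)/21628 = 670*(1/21628) = 335/10814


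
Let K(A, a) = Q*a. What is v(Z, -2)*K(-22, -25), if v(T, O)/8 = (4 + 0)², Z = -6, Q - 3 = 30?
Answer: -105600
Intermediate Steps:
Q = 33 (Q = 3 + 30 = 33)
K(A, a) = 33*a
v(T, O) = 128 (v(T, O) = 8*(4 + 0)² = 8*4² = 8*16 = 128)
v(Z, -2)*K(-22, -25) = 128*(33*(-25)) = 128*(-825) = -105600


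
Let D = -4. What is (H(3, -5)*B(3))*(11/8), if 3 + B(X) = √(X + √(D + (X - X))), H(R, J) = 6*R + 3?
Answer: -693/8 + 231*√(3 + 2*I)/8 ≈ -34.149 + 15.888*I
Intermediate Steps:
H(R, J) = 3 + 6*R
B(X) = -3 + √(X + 2*I) (B(X) = -3 + √(X + √(-4 + (X - X))) = -3 + √(X + √(-4 + 0)) = -3 + √(X + √(-4)) = -3 + √(X + 2*I))
(H(3, -5)*B(3))*(11/8) = ((3 + 6*3)*(-3 + √(3 + 2*I)))*(11/8) = ((3 + 18)*(-3 + √(3 + 2*I)))*(11*(⅛)) = (21*(-3 + √(3 + 2*I)))*(11/8) = (-63 + 21*√(3 + 2*I))*(11/8) = -693/8 + 231*√(3 + 2*I)/8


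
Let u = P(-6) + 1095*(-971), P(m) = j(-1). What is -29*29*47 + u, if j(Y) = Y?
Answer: -1102773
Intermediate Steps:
P(m) = -1
u = -1063246 (u = -1 + 1095*(-971) = -1 - 1063245 = -1063246)
-29*29*47 + u = -29*29*47 - 1063246 = -841*47 - 1063246 = -39527 - 1063246 = -1102773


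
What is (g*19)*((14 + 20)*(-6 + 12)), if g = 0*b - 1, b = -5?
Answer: -3876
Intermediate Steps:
g = -1 (g = 0*(-5) - 1 = 0 - 1 = -1)
(g*19)*((14 + 20)*(-6 + 12)) = (-1*19)*((14 + 20)*(-6 + 12)) = -646*6 = -19*204 = -3876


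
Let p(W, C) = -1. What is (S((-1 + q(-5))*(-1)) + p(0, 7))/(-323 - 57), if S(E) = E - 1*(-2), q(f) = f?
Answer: -7/380 ≈ -0.018421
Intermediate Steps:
S(E) = 2 + E (S(E) = E + 2 = 2 + E)
(S((-1 + q(-5))*(-1)) + p(0, 7))/(-323 - 57) = ((2 + (-1 - 5)*(-1)) - 1)/(-323 - 57) = ((2 - 6*(-1)) - 1)/(-380) = ((2 + 6) - 1)*(-1/380) = (8 - 1)*(-1/380) = 7*(-1/380) = -7/380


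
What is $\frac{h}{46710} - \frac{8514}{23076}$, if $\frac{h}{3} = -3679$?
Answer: $- \frac{3020272}{4990185} \approx -0.60524$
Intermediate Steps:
$h = -11037$ ($h = 3 \left(-3679\right) = -11037$)
$\frac{h}{46710} - \frac{8514}{23076} = - \frac{11037}{46710} - \frac{8514}{23076} = \left(-11037\right) \frac{1}{46710} - \frac{473}{1282} = - \frac{3679}{15570} - \frac{473}{1282} = - \frac{3020272}{4990185}$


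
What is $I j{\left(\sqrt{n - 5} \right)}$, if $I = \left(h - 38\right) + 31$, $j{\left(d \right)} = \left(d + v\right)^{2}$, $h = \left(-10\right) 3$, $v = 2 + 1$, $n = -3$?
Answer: $-37 - 444 i \sqrt{2} \approx -37.0 - 627.91 i$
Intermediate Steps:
$v = 3$
$h = -30$
$j{\left(d \right)} = \left(3 + d\right)^{2}$ ($j{\left(d \right)} = \left(d + 3\right)^{2} = \left(3 + d\right)^{2}$)
$I = -37$ ($I = \left(-30 - 38\right) + 31 = -68 + 31 = -37$)
$I j{\left(\sqrt{n - 5} \right)} = - 37 \left(3 + \sqrt{-3 - 5}\right)^{2} = - 37 \left(3 + \sqrt{-8}\right)^{2} = - 37 \left(3 + 2 i \sqrt{2}\right)^{2}$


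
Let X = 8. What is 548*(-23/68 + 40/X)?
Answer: 43429/17 ≈ 2554.6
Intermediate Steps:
548*(-23/68 + 40/X) = 548*(-23/68 + 40/8) = 548*(-23*1/68 + 40*(⅛)) = 548*(-23/68 + 5) = 548*(317/68) = 43429/17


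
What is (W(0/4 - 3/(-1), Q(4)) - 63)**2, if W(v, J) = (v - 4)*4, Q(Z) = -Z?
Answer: 4489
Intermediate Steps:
W(v, J) = -16 + 4*v (W(v, J) = (-4 + v)*4 = -16 + 4*v)
(W(0/4 - 3/(-1), Q(4)) - 63)**2 = ((-16 + 4*(0/4 - 3/(-1))) - 63)**2 = ((-16 + 4*(0*(1/4) - 3*(-1))) - 63)**2 = ((-16 + 4*(0 + 3)) - 63)**2 = ((-16 + 4*3) - 63)**2 = ((-16 + 12) - 63)**2 = (-4 - 63)**2 = (-67)**2 = 4489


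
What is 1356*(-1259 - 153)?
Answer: -1914672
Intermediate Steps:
1356*(-1259 - 153) = 1356*(-1412) = -1914672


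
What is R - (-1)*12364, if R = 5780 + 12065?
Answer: 30209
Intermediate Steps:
R = 17845
R - (-1)*12364 = 17845 - (-1)*12364 = 17845 - 1*(-12364) = 17845 + 12364 = 30209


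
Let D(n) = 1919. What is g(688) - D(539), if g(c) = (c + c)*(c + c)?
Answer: 1891457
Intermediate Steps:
g(c) = 4*c**2 (g(c) = (2*c)*(2*c) = 4*c**2)
g(688) - D(539) = 4*688**2 - 1*1919 = 4*473344 - 1919 = 1893376 - 1919 = 1891457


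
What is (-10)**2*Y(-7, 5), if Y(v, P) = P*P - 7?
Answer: 1800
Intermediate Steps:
Y(v, P) = -7 + P**2 (Y(v, P) = P**2 - 7 = -7 + P**2)
(-10)**2*Y(-7, 5) = (-10)**2*(-7 + 5**2) = 100*(-7 + 25) = 100*18 = 1800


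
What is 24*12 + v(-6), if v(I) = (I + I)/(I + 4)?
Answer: 294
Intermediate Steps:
v(I) = 2*I/(4 + I) (v(I) = (2*I)/(4 + I) = 2*I/(4 + I))
24*12 + v(-6) = 24*12 + 2*(-6)/(4 - 6) = 288 + 2*(-6)/(-2) = 288 + 2*(-6)*(-½) = 288 + 6 = 294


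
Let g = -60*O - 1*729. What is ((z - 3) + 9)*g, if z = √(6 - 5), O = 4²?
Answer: -11823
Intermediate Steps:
O = 16
z = 1 (z = √1 = 1)
g = -1689 (g = -60*16 - 1*729 = -960 - 729 = -1689)
((z - 3) + 9)*g = ((1 - 3) + 9)*(-1689) = (-2 + 9)*(-1689) = 7*(-1689) = -11823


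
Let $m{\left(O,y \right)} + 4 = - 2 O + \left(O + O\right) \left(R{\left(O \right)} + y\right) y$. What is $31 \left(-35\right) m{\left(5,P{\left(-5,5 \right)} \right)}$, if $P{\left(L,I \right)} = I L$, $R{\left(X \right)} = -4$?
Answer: $-7851060$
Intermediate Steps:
$m{\left(O,y \right)} = -4 - 2 O + 2 O y \left(-4 + y\right)$ ($m{\left(O,y \right)} = -4 - \left(2 O - \left(O + O\right) \left(-4 + y\right) y\right) = -4 - \left(2 O - 2 O \left(-4 + y\right) y\right) = -4 + \left(- 2 O + 2 O y \left(-4 + y\right)\right) = -4 - 2 O + 2 O y \left(-4 + y\right)$)
$31 \left(-35\right) m{\left(5,P{\left(-5,5 \right)} \right)} = 31 \left(-35\right) \left(-4 - 10 - 40 \cdot 5 \left(-5\right) + 2 \cdot 5 \left(5 \left(-5\right)\right)^{2}\right) = - 1085 \left(-4 - 10 - 40 \left(-25\right) + 2 \cdot 5 \left(-25\right)^{2}\right) = - 1085 \left(-4 - 10 + 1000 + 2 \cdot 5 \cdot 625\right) = - 1085 \left(-4 - 10 + 1000 + 6250\right) = \left(-1085\right) 7236 = -7851060$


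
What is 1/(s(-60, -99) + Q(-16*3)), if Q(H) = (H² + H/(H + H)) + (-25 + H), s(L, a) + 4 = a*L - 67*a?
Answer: 2/29601 ≈ 6.7565e-5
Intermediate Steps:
s(L, a) = -4 - 67*a + L*a (s(L, a) = -4 + (a*L - 67*a) = -4 + (L*a - 67*a) = -4 + (-67*a + L*a) = -4 - 67*a + L*a)
Q(H) = -49/2 + H + H² (Q(H) = (H² + H/((2*H))) + (-25 + H) = (H² + (1/(2*H))*H) + (-25 + H) = (H² + ½) + (-25 + H) = (½ + H²) + (-25 + H) = -49/2 + H + H²)
1/(s(-60, -99) + Q(-16*3)) = 1/((-4 - 67*(-99) - 60*(-99)) + (-49/2 - 16*3 + (-16*3)²)) = 1/((-4 + 6633 + 5940) + (-49/2 - 48 + (-48)²)) = 1/(12569 + (-49/2 - 48 + 2304)) = 1/(12569 + 4463/2) = 1/(29601/2) = 2/29601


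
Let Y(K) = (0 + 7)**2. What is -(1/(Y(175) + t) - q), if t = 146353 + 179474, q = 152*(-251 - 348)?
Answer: -29670358049/325876 ≈ -91048.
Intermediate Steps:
Y(K) = 49 (Y(K) = 7**2 = 49)
q = -91048 (q = 152*(-599) = -91048)
t = 325827
-(1/(Y(175) + t) - q) = -(1/(49 + 325827) - 1*(-91048)) = -(1/325876 + 91048) = -1*29670358049/325876 = -29670358049/325876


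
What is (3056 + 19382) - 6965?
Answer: 15473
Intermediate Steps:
(3056 + 19382) - 6965 = 22438 - 6965 = 15473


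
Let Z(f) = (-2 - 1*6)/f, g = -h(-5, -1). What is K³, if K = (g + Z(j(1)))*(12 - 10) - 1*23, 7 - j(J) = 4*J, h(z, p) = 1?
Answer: -753571/27 ≈ -27910.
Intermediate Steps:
g = -1 (g = -1*1 = -1)
j(J) = 7 - 4*J
Z(f) = -8/f (Z(f) = (-2 - 6)/f = -8/f)
K = -91/3 (K = (-1 - 8/(7 - 4*1))*(12 - 10) - 1*23 = (-1 - 8/(7 - 4))*2 - 23 = (-1 - 8/3)*2 - 23 = -11/3*2 - 23 = -22/3 - 23 = -91/3 ≈ -30.333)
K³ = (-91/3)³ = -753571/27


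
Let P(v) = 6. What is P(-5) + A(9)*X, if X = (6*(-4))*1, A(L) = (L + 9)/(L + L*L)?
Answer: 6/5 ≈ 1.2000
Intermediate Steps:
A(L) = (9 + L)/(L + L²)
X = -24 (X = -24*1 = -24)
P(-5) + A(9)*X = 6 + ((9 + 9)/(9*(1 + 9)))*(-24) = 6 + ((⅑)*18/10)*(-24) = 6 + ((⅑)*(⅒)*18)*(-24) = 6 + (⅕)*(-24) = 6 - 24/5 = 6/5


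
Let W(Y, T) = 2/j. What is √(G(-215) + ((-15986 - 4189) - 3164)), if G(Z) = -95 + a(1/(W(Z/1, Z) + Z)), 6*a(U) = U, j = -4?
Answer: I*√39178110759/1293 ≈ 153.08*I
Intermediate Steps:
W(Y, T) = -½ (W(Y, T) = 2/(-4) = 2*(-¼) = -½)
a(U) = U/6
G(Z) = -95 + 1/(6*(-½ + Z))
√(G(-215) + ((-15986 - 4189) - 3164)) = √(2*(143 - 285*(-215))/(3*(-1 + 2*(-215))) + ((-15986 - 4189) - 3164)) = √(2*(143 + 61275)/(3*(-1 - 430)) + (-20175 - 3164)) = √((⅔)*61418/(-431) - 23339) = √((⅔)*(-1/431)*61418 - 23339) = √(-122836/1293 - 23339) = √(-30300163/1293) = I*√39178110759/1293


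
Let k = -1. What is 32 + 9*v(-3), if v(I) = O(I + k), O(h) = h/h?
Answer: 41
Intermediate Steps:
O(h) = 1
v(I) = 1
32 + 9*v(-3) = 32 + 9*1 = 32 + 9 = 41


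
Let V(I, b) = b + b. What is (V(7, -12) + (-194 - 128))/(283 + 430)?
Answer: -346/713 ≈ -0.48527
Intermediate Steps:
V(I, b) = 2*b
(V(7, -12) + (-194 - 128))/(283 + 430) = (2*(-12) + (-194 - 128))/(283 + 430) = (-24 - 322)/713 = -346*1/713 = -346/713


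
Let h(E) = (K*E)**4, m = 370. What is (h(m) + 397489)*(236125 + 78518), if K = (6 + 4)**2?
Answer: 589691639523125067131427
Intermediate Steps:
K = 100 (K = 10**2 = 100)
h(E) = 100000000*E**4 (h(E) = (100*E)**4 = 100000000*E**4)
(h(m) + 397489)*(236125 + 78518) = (100000000*370**4 + 397489)*(236125 + 78518) = (100000000*18741610000 + 397489)*314643 = (1874161000000000000 + 397489)*314643 = 1874161000000397489*314643 = 589691639523125067131427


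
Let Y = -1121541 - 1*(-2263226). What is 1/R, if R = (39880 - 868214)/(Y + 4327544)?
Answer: -5469229/828334 ≈ -6.6027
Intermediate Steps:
Y = 1141685 (Y = -1121541 + 2263226 = 1141685)
R = -828334/5469229 (R = (39880 - 868214)/(1141685 + 4327544) = -828334/5469229 ≈ -0.15145)
1/R = 1/(-828334/5469229) = -5469229/828334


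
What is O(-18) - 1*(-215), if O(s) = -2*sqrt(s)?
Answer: 215 - 6*I*sqrt(2) ≈ 215.0 - 8.4853*I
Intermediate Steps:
O(-18) - 1*(-215) = -6*I*sqrt(2) - 1*(-215) = -6*I*sqrt(2) + 215 = 215 - 6*I*sqrt(2)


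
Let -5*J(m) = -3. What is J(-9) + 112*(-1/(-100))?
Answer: 43/25 ≈ 1.7200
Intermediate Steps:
J(m) = ⅗ (J(m) = -⅕*(-3) = ⅗)
J(-9) + 112*(-1/(-100)) = ⅗ + 112*(-1/(-100)) = ⅗ + 112*(-1*(-1/100)) = ⅗ + 112*(1/100) = ⅗ + 28/25 = 43/25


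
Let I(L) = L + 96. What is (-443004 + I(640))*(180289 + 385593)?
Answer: -250271500376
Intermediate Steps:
I(L) = 96 + L
(-443004 + I(640))*(180289 + 385593) = (-443004 + (96 + 640))*(180289 + 385593) = (-443004 + 736)*565882 = -442268*565882 = -250271500376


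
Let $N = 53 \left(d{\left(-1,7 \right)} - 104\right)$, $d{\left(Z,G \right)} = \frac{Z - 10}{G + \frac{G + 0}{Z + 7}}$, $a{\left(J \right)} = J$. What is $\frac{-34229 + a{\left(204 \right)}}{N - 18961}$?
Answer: $\frac{66689}{48107} \approx 1.3863$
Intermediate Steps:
$d{\left(Z,G \right)} = \frac{-10 + Z}{G + \frac{G}{7 + Z}}$
$N = - \frac{273586}{49}$ ($N = 53 \left(\frac{-70 + \left(-1\right)^{2} - -3}{7 \left(8 - 1\right)} - 104\right) = 53 \left(\frac{-70 + 1 + 3}{7 \cdot 7} - 104\right) = 53 \left(\frac{1}{7} \cdot \frac{1}{7} \left(-66\right) - 104\right) = 53 \left(- \frac{66}{49} - 104\right) = 53 \left(- \frac{5162}{49}\right) = - \frac{273586}{49} \approx -5583.4$)
$\frac{-34229 + a{\left(204 \right)}}{N - 18961} = \frac{-34229 + 204}{- \frac{273586}{49} - 18961} = - \frac{34025}{- \frac{1202675}{49}} = \left(-34025\right) \left(- \frac{49}{1202675}\right) = \frac{66689}{48107}$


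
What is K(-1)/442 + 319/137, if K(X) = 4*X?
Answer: 70225/30277 ≈ 2.3194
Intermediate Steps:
K(-1)/442 + 319/137 = (4*(-1))/442 + 319/137 = -4*1/442 + 319*(1/137) = -2/221 + 319/137 = 70225/30277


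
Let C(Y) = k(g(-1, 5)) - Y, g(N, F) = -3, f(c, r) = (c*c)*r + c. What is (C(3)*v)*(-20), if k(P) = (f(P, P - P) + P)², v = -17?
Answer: 11220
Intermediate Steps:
f(c, r) = c + r*c² (f(c, r) = c²*r + c = r*c² + c = c + r*c²)
k(P) = 4*P² (k(P) = (P*(1 + P*(P - P)) + P)² = (P*(1 + P*0) + P)² = (P*(1 + 0) + P)² = (P*1 + P)² = (P + P)² = (2*P)² = 4*P²)
C(Y) = 36 - Y (C(Y) = 4*(-3)² - Y = 4*9 - Y = 36 - Y)
(C(3)*v)*(-20) = ((36 - 1*3)*(-17))*(-20) = ((36 - 3)*(-17))*(-20) = (33*(-17))*(-20) = -561*(-20) = 11220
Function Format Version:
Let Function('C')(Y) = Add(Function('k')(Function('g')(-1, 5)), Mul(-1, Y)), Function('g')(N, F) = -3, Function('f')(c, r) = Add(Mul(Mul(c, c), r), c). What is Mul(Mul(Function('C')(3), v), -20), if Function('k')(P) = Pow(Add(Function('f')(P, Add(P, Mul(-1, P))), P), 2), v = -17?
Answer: 11220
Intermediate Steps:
Function('f')(c, r) = Add(c, Mul(r, Pow(c, 2))) (Function('f')(c, r) = Add(Mul(Pow(c, 2), r), c) = Add(Mul(r, Pow(c, 2)), c) = Add(c, Mul(r, Pow(c, 2))))
Function('k')(P) = Mul(4, Pow(P, 2)) (Function('k')(P) = Pow(Add(Mul(P, Add(1, Mul(P, Add(P, Mul(-1, P))))), P), 2) = Pow(Add(Mul(P, Add(1, Mul(P, 0))), P), 2) = Pow(Add(Mul(P, Add(1, 0)), P), 2) = Pow(Add(Mul(P, 1), P), 2) = Pow(Add(P, P), 2) = Pow(Mul(2, P), 2) = Mul(4, Pow(P, 2)))
Function('C')(Y) = Add(36, Mul(-1, Y)) (Function('C')(Y) = Add(Mul(4, Pow(-3, 2)), Mul(-1, Y)) = Add(Mul(4, 9), Mul(-1, Y)) = Add(36, Mul(-1, Y)))
Mul(Mul(Function('C')(3), v), -20) = Mul(Mul(Add(36, Mul(-1, 3)), -17), -20) = Mul(Mul(Add(36, -3), -17), -20) = Mul(Mul(33, -17), -20) = Mul(-561, -20) = 11220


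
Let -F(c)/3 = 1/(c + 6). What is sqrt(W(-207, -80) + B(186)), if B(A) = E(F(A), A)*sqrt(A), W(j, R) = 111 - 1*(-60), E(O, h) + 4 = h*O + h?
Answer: sqrt(10944 + 11462*sqrt(186))/8 ≈ 51.123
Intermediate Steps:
F(c) = -3/(6 + c) (F(c) = -3/(c + 6) = -3/(6 + c))
E(O, h) = -4 + h + O*h (E(O, h) = -4 + (h*O + h) = -4 + (O*h + h) = -4 + (h + O*h) = -4 + h + O*h)
W(j, R) = 171 (W(j, R) = 111 + 60 = 171)
B(A) = sqrt(A)*(-4 + A - 3*A/(6 + A)) (B(A) = (-4 + A + (-3/(6 + A))*A)*sqrt(A) = (-4 + A - 3*A/(6 + A))*sqrt(A) = sqrt(A)*(-4 + A - 3*A/(6 + A)))
sqrt(W(-207, -80) + B(186)) = sqrt(171 + sqrt(186)*(-24 + 186**2 - 1*186)/(6 + 186)) = sqrt(171 + sqrt(186)*(-24 + 34596 - 186)/192) = sqrt(171 + sqrt(186)*(1/192)*34386) = sqrt(171 + 5731*sqrt(186)/32)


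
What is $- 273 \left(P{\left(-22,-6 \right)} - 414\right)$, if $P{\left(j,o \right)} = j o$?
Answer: $76986$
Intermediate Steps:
$- 273 \left(P{\left(-22,-6 \right)} - 414\right) = - 273 \left(\left(-22\right) \left(-6\right) - 414\right) = - 273 \left(132 - 414\right) = \left(-273\right) \left(-282\right) = 76986$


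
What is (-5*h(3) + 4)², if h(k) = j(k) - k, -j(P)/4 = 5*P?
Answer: 101761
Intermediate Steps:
j(P) = -20*P
h(k) = -21*k (h(k) = -20*k - k = -21*k)
(-5*h(3) + 4)² = (-(-105)*3 + 4)² = (-5*(-63) + 4)² = (315 + 4)² = 319² = 101761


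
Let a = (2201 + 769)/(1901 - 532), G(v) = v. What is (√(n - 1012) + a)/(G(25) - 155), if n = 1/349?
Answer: -297/17797 - 3*I*√13695807/45370 ≈ -0.016688 - 0.24471*I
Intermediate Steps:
a = 2970/1369 ≈ 2.1695
n = 1/349 ≈ 0.0028653
(√(n - 1012) + a)/(G(25) - 155) = (√(1/349 - 1012) + 2970/1369)/(25 - 155) = (√(-353187/349) + 2970/1369)/(-130) = (3*I*√13695807/349 + 2970/1369)*(-1/130) = (2970/1369 + 3*I*√13695807/349)*(-1/130) = -297/17797 - 3*I*√13695807/45370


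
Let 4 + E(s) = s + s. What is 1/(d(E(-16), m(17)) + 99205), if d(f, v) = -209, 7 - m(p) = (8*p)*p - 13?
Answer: 1/98996 ≈ 1.0101e-5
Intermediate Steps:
E(s) = -4 + 2*s (E(s) = -4 + (s + s) = -4 + 2*s)
m(p) = 20 - 8*p² (m(p) = 7 - ((8*p)*p - 13) = 7 - (8*p² - 13) = 7 - (-13 + 8*p²) = 7 + (13 - 8*p²) = 20 - 8*p²)
1/(d(E(-16), m(17)) + 99205) = 1/(-209 + 99205) = 1/98996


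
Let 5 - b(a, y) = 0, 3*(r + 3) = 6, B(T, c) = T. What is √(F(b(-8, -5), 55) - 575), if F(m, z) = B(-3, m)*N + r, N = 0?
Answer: 24*I ≈ 24.0*I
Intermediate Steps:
r = -1 (r = -3 + (⅓)*6 = -3 + 2 = -1)
b(a, y) = 5 (b(a, y) = 5 - 1*0 = 5 + 0 = 5)
F(m, z) = -1 (F(m, z) = -3*0 - 1 = 0 - 1 = -1)
√(F(b(-8, -5), 55) - 575) = √(-1 - 575) = √(-576) = 24*I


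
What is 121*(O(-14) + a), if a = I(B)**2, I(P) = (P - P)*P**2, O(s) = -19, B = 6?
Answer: -2299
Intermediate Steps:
I(P) = 0 (I(P) = 0*P**2 = 0)
a = 0 (a = 0**2 = 0)
121*(O(-14) + a) = 121*(-19 + 0) = 121*(-19) = -2299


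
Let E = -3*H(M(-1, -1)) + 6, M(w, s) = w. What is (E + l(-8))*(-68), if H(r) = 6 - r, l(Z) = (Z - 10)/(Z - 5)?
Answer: 12036/13 ≈ 925.85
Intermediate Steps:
l(Z) = (-10 + Z)/(-5 + Z)
E = -15 (E = -3*(6 - 1*(-1)) + 6 = -3*(6 + 1) + 6 = -3*7 + 6 = -21 + 6 = -15)
(E + l(-8))*(-68) = (-15 + (-10 - 8)/(-5 - 8))*(-68) = (-15 - 18/(-13))*(-68) = (-15 - 1/13*(-18))*(-68) = (-15 + 18/13)*(-68) = -177/13*(-68) = 12036/13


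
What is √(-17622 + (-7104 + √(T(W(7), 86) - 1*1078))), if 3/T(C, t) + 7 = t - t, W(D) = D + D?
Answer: √(-1211574 + 7*I*√52843)/7 ≈ 0.10442 + 157.25*I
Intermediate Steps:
W(D) = 2*D
T(C, t) = -3/7 (T(C, t) = 3/(-7 + (t - t)) = 3/(-7 + 0) = 3/(-7) = 3*(-⅐) = -3/7)
√(-17622 + (-7104 + √(T(W(7), 86) - 1*1078))) = √(-17622 + (-7104 + √(-3/7 - 1*1078))) = √(-17622 + (-7104 + √(-3/7 - 1078))) = √(-17622 + (-7104 + √(-7549/7))) = √(-17622 + (-7104 + I*√52843/7)) = √(-24726 + I*√52843/7)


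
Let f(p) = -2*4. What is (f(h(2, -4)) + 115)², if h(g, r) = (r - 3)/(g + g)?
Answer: 11449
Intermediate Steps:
h(g, r) = (-3 + r)/(2*g) (h(g, r) = (-3 + r)/((2*g)) = (-3 + r)*(1/(2*g)) = (-3 + r)/(2*g))
f(p) = -8
(f(h(2, -4)) + 115)² = (-8 + 115)² = 107² = 11449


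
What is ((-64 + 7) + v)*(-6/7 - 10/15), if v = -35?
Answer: 2944/21 ≈ 140.19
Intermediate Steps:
((-64 + 7) + v)*(-6/7 - 10/15) = ((-64 + 7) - 35)*(-6/7 - 10/15) = (-57 - 35)*(-6*1/7 - 10*1/15) = -92*(-6/7 - 2/3) = -92*(-32/21) = 2944/21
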